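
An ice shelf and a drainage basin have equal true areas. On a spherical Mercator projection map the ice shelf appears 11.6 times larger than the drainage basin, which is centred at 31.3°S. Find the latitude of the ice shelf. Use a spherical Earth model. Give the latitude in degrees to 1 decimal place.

75.5°

For equal true areas on Mercator, apparent areas scale as sec²φ, so the ratio is cos²φ₂ / cos²φ₁.
cos²φ₂ / cos²φ₁ = 11.6  ⇒  cos φ₁ = cos 31.3° / √11.6 = 0.8545/3.406 = 0.2509.
φ₁ = arccos(0.2509) ≈ 75.5°.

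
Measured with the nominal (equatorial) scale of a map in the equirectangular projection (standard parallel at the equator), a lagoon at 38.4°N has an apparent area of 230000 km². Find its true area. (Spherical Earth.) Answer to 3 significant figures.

Plate carrée maps x = Rλ, y = Rφ. The meridian scale is h = 1 and the parallel scale is k = 1/cos φ = sec φ.
Areal scale = h·k = 1 × sec φ; at 38.4°, h = 1.000, k = 1.276, so h·k = 1.276.
True area = apparent / (areal scale) = 230000 / 1.276 ≈ 180000 km².

180000 km²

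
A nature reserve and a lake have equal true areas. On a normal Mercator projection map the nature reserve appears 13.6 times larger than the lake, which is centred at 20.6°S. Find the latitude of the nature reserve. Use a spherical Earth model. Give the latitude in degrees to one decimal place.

75.3°

For equal true areas on Mercator, apparent areas scale as sec²φ, so the ratio is cos²φ₂ / cos²φ₁.
cos²φ₂ / cos²φ₁ = 13.6  ⇒  cos φ₁ = cos 20.6° / √13.6 = 0.9361/3.688 = 0.2538.
φ₁ = arccos(0.2538) ≈ 75.3°.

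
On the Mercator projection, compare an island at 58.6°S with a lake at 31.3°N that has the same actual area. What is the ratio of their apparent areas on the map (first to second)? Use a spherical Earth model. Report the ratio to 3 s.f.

2.69

On Mercator, area is exaggerated by sec²φ = 1/cos²φ.
At 58.6°: sec²(58.6°) = 1/0.5210² = 3.684.
At 31.3°: sec²(31.3°) = 1/0.8545² = 1.370.
Ratio = 3.684/1.370 = cos²(31.3°)/cos²(58.6°) ≈ 2.69.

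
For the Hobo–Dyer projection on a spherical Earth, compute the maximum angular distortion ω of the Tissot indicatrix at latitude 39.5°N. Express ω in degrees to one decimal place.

3.2°

The Hobo–Dyer projection is cylindrical equal-area with φ₀ = 37.5°. For cylindrical equal-area with standard parallel φ₀, h = cos φ / cos φ₀ and k = cos φ₀ / cos φ, so h·k = 1.
At 39.5°: h = 0.9726, k = 1.028; principal scales a = 1.028, b = 0.9726.
sin(ω/2) = (a − b)/(a + b) = 0.05555/2.001 = 0.02776, so ω = 2 arcsin(0.02776) ≈ 3.2°.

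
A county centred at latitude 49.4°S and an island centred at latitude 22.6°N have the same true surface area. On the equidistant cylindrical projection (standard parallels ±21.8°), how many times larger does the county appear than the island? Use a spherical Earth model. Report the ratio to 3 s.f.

1.42

The equidistant cylindrical projection with φ₀ = 21.8° has h = 1 (meridians true) and k = cos φ₀ / cos φ along parallels.
Areal scale at 49.4°: h·k = 1.000 × 1.427 = 1.427.
Areal scale at 22.6°: h·k = 1.000 × 1.006 = 1.006.
Ratio = 1.427/1.006 ≈ 1.42.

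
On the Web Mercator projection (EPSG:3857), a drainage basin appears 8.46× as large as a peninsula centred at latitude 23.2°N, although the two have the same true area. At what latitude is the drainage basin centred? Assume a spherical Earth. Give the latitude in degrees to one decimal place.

On Mercator, (apparent₁)/(apparent₂) = sec²φ₁ / sec²φ₂ when true areas are equal.
cos²φ₂ / cos²φ₁ = 8.46  ⇒  cos φ₁ = cos 23.2° / √8.46 = 0.9191/2.909 = 0.3160.
φ₁ = arccos(0.3160) ≈ 71.6°.

71.6°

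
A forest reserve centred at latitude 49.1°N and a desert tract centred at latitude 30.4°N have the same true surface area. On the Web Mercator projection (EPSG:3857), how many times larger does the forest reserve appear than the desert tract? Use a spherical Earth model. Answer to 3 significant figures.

On Mercator, area is exaggerated by sec²φ = 1/cos²φ.
At 49.1°: sec²(49.1°) = 1/0.6547² = 2.333.
At 30.4°: sec²(30.4°) = 1/0.8625² = 1.344.
Ratio = 2.333/1.344 = cos²(30.4°)/cos²(49.1°) ≈ 1.74.

1.74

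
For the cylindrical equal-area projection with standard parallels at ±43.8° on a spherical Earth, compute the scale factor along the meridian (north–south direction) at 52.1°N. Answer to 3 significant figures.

0.851

Cylindrical equal-area (φ₀ = 43.8°): h = cos φ / cos 43.8° along meridians, k = cos 43.8° / cos φ along parallels; h·k = 1.
h = cos 52.1° / cos 43.8° = 0.6143/0.7218 = 0.8511.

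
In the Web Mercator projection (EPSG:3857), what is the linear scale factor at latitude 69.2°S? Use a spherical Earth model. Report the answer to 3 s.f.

2.82

For Mercator, h = k = sec φ (a conformal cylindrical projection has a single point scale, 1/cos φ).
k = 1/cos 69.2° = 1/0.3551 = 2.816.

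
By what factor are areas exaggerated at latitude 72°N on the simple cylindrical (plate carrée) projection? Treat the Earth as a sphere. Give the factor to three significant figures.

3.24

For the equirectangular projection with φ₀ = 0 (plate carrée), h = 1 along meridians and k = sec φ along parallels.
Areal scale = h·k = 1 × sec φ; at 72°, h = 1.000, k = 3.236, so h·k = 3.236.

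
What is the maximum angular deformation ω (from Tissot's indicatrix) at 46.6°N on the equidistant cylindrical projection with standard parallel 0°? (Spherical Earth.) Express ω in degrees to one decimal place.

21.4°

Plate carrée maps x = Rλ, y = Rφ. The meridian scale is h = 1 and the parallel scale is k = 1/cos φ = sec φ.
At 46.6°: h = 1.000, k = 1.455; principal scales a = 1.455, b = 1.000.
sin(ω/2) = (a − b)/(a + b) = 0.4554/2.455 = 0.1855, so ω = 2 arcsin(0.1855) ≈ 21.4°.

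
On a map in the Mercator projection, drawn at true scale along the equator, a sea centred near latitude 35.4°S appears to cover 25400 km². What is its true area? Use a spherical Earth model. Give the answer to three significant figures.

For Mercator, h = k = sec φ (a conformal cylindrical projection has a single point scale, 1/cos φ).
Areal scale = k² = sec²φ = 1/cos²(35.4°) = 1/0.8151² = 1.505.
True area = apparent / (areal scale) = 25400 / 1.505 ≈ 16900 km².

16900 km²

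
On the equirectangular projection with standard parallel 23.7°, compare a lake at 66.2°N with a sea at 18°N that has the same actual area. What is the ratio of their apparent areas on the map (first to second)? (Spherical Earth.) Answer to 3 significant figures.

With standard parallel φ₀ = 23.7°, the equirectangular projection gives x = Rλ cos φ₀, y = Rφ, so h = 1 and k = cos 23.7° / cos φ.
Areal scale at 66.2°: h·k = 1.000 × 2.269 = 2.269.
Areal scale at 18°: h·k = 1.000 × 0.9628 = 0.9628.
Ratio = 2.269/0.9628 ≈ 2.36.

2.36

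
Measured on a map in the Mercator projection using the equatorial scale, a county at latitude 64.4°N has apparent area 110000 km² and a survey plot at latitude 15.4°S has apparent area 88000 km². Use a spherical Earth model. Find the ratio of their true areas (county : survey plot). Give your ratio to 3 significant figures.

0.251

Since Mercator area scale is 1/cos²φ, the true area equals the apparent area multiplied by cos²φ.
True area of county: 110000 × cos²(64.4°) = 110000 × 0.1867 = 20540 km².
True area of survey plot: 88000 × cos²(15.4°) = 88000 × 0.9295 = 81790 km².
Ratio = 20540 / 81790 ≈ 0.251.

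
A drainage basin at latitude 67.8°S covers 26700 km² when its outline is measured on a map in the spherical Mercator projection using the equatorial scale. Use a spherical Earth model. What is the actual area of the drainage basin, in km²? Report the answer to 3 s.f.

3810 km²

Mercator is conformal, so the point scale is isotropic: h = k = sec φ = 1/cos φ.
Areal scale = k² = sec²φ = 1/cos²(67.8°) = 1/0.3778² = 7.005.
True area = apparent / (areal scale) = 26700 / 7.005 ≈ 3810 km².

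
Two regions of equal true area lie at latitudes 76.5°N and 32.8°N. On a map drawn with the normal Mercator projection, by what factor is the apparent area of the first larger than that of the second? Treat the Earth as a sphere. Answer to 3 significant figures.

Mercator is conformal with k = sec φ, so areal scale = k² = sec²φ.
At 76.5°: sec²(76.5°) = 1/0.2334² = 18.35.
At 32.8°: sec²(32.8°) = 1/0.8406² = 1.415.
Ratio = 18.35/1.415 = cos²(32.8°)/cos²(76.5°) ≈ 13.0.

13.0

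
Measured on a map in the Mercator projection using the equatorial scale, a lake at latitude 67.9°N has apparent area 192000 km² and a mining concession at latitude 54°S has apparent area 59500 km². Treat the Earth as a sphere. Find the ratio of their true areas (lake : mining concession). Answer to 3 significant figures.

1.32

Since Mercator area scale is 1/cos²φ, the true area equals the apparent area multiplied by cos²φ.
True area of lake: 192000 × cos²(67.9°) = 192000 × 0.1415 = 27180 km².
True area of mining concession: 59500 × cos²(54°) = 59500 × 0.3455 = 20560 km².
Ratio = 27180 / 20560 ≈ 1.32.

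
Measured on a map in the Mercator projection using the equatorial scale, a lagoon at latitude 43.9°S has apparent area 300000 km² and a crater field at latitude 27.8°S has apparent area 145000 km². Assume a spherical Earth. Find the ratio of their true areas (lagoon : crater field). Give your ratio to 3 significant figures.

On Mercator the areal scale is sec²φ, so true area = apparent × cos²φ.
True area of lagoon: 300000 × cos²(43.9°) = 300000 × 0.5192 = 155800 km².
True area of crater field: 145000 × cos²(27.8°) = 145000 × 0.7825 = 113500 km².
Ratio = 155800 / 113500 ≈ 1.37.

1.37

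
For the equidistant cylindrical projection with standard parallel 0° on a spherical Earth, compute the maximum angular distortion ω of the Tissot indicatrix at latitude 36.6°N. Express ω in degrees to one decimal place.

12.6°

In the plate carrée (x = Rλ, y = Rφ), meridians are true-scale (h = 1) and parallels are stretched by k = sec φ.
At 36.6°: h = 1.000, k = 1.246; principal scales a = 1.246, b = 1.000.
sin(ω/2) = (a − b)/(a + b) = 0.2456/2.246 = 0.1094, so ω = 2 arcsin(0.1094) ≈ 12.6°.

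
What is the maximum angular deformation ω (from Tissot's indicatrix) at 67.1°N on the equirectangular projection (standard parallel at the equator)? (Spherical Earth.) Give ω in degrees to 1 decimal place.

52.2°

Plate carrée maps x = Rλ, y = Rφ. The meridian scale is h = 1 and the parallel scale is k = 1/cos φ = sec φ.
At 67.1°: h = 1.000, k = 2.570; principal scales a = 2.570, b = 1.000.
sin(ω/2) = (a − b)/(a + b) = 1.570/3.570 = 0.4398, so ω = 2 arcsin(0.4398) ≈ 52.2°.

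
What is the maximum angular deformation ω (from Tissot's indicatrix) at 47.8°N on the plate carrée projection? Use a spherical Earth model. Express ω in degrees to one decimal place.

Plate carrée maps x = Rλ, y = Rφ. The meridian scale is h = 1 and the parallel scale is k = 1/cos φ = sec φ.
At 47.8°: h = 1.000, k = 1.489; principal scales a = 1.489, b = 1.000.
sin(ω/2) = (a − b)/(a + b) = 0.4887/2.489 = 0.1964, so ω = 2 arcsin(0.1964) ≈ 22.6°.

22.6°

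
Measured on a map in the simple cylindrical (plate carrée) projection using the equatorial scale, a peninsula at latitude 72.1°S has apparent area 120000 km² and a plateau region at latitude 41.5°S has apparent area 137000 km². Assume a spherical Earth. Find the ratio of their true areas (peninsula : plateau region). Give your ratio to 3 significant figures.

On the plate carrée, areal scale = h·k = 1 × sec φ, so true area = apparent × cos φ.
True area of peninsula: 120000 × cos(72.1°) = 120000 × 0.3074 = 36880 km².
True area of plateau region: 137000 × cos(41.5°) = 137000 × 0.7490 = 102600 km².
Ratio = 36880 / 102600 ≈ 0.359.

0.359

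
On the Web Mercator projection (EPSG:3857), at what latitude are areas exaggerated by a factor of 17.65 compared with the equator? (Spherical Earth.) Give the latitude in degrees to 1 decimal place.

Mercator areal scale is sec²φ.
sec²φ = 17.65  ⇒  cos²φ = 0.05666  ⇒  cos φ = 0.2380.
φ = arccos(0.2380) ≈ 76.2°.

76.2°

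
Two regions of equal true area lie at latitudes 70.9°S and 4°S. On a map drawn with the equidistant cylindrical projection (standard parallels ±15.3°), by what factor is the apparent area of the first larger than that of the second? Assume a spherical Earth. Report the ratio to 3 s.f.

In the equirectangular projection with standard parallel φ₀ = 15.3° (x = Rλ cos φ₀, y = Rφ), meridians are true-scale (h = 1) and the parallel scale is k = cos φ₀ / cos φ.
Areal scale at 70.9°: h·k = 1.000 × 2.948 = 2.948.
Areal scale at 4°: h·k = 1.000 × 0.9669 = 0.9669.
Ratio = 2.948/0.9669 ≈ 3.05.

3.05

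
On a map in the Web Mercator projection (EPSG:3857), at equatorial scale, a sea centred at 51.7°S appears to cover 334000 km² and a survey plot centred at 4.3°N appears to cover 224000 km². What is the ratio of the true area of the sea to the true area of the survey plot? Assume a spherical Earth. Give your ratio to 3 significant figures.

0.576

Mercator's areal exaggeration is sec²φ; hence true area = (apparent area) · cos²φ.
True area of sea: 334000 × cos²(51.7°) = 334000 × 0.3841 = 128300 km².
True area of survey plot: 224000 × cos²(4.3°) = 224000 × 0.9944 = 222700 km².
Ratio = 128300 / 222700 ≈ 0.576.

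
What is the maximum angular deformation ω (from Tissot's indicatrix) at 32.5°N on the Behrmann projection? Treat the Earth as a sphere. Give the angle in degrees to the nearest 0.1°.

The Behrmann projection is cylindrical equal-area with φ₀ = 30°. For cylindrical equal-area with standard parallel φ₀, h = cos φ / cos φ₀ and k = cos φ₀ / cos φ, so h·k = 1.
At 32.5°: h = 0.9739, k = 1.027; principal scales a = 1.027, b = 0.9739.
sin(ω/2) = (a − b)/(a + b) = 0.05297/2.001 = 0.02648, so ω = 2 arcsin(0.02648) ≈ 3.0°.

3.0°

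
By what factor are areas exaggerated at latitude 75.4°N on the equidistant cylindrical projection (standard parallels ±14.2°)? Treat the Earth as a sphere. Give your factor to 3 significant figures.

With standard parallel φ₀ = 14.2°, the equirectangular projection gives x = Rλ cos φ₀, y = Rφ, so h = 1 and k = cos 14.2° / cos φ.
Areal scale = h·k = 1 × cos φ₀ / cos φ; at 75.4°, h = 1.000, k = 3.846, so h·k = 3.846.

3.85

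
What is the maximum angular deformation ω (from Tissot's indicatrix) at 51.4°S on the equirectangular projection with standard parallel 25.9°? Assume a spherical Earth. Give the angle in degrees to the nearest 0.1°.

With standard parallel φ₀ = 25.9°, the equirectangular projection gives x = Rλ cos φ₀, y = Rφ, so h = 1 and k = cos 25.9° / cos φ.
At 51.4°: h = 1.000, k = 1.442; principal scales a = 1.442, b = 1.000.
sin(ω/2) = (a − b)/(a + b) = 0.4419/2.442 = 0.1810, so ω = 2 arcsin(0.1810) ≈ 20.9°.

20.9°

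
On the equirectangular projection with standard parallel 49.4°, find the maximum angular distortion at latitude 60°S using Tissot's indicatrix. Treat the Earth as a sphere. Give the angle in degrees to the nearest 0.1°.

With standard parallel φ₀ = 49.4°, the equirectangular projection gives x = Rλ cos φ₀, y = Rφ, so h = 1 and k = cos 49.4° / cos φ.
At 60°: h = 1.000, k = 1.302; principal scales a = 1.302, b = 1.000.
sin(ω/2) = (a − b)/(a + b) = 0.3015/2.302 = 0.1310, so ω = 2 arcsin(0.1310) ≈ 15.1°.

15.1°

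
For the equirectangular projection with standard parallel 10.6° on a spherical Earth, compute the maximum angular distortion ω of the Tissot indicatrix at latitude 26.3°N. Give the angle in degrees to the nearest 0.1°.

5.3°

In the equirectangular projection with standard parallel φ₀ = 10.6° (x = Rλ cos φ₀, y = Rφ), meridians are true-scale (h = 1) and the parallel scale is k = cos φ₀ / cos φ.
At 26.3°: h = 1.000, k = 1.096; principal scales a = 1.096, b = 1.000.
sin(ω/2) = (a − b)/(a + b) = 0.09643/2.096 = 0.04600, so ω = 2 arcsin(0.04600) ≈ 5.3°.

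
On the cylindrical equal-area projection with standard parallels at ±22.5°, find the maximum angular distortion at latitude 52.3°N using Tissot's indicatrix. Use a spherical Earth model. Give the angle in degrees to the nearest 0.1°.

46.0°

Cylindrical equal-area (φ₀ = 22.5°): h = cos φ / cos 22.5° along meridians, k = cos 22.5° / cos φ along parallels; h·k = 1.
At 52.3°: h = 0.6619, k = 1.511; principal scales a = 1.511, b = 0.6619.
sin(ω/2) = (a − b)/(a + b) = 0.8489/2.173 = 0.3907, so ω = 2 arcsin(0.3907) ≈ 46.0°.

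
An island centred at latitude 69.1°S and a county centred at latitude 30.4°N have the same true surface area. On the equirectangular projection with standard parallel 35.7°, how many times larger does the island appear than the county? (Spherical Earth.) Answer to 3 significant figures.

2.42

With standard parallel φ₀ = 35.7°, the equirectangular projection gives x = Rλ cos φ₀, y = Rφ, so h = 1 and k = cos 35.7° / cos φ.
Areal scale at 69.1°: h·k = 1.000 × 2.276 = 2.276.
Areal scale at 30.4°: h·k = 1.000 × 0.9415 = 0.9415.
Ratio = 2.276/0.9415 ≈ 2.42.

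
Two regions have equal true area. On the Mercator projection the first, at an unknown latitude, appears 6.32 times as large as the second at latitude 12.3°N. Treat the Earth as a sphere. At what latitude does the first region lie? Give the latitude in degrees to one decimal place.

67.1°

On Mercator, (apparent₁)/(apparent₂) = sec²φ₁ / sec²φ₂ when true areas are equal.
cos²φ₂ / cos²φ₁ = 6.32  ⇒  cos φ₁ = cos 12.3° / √6.32 = 0.9770/2.514 = 0.3886.
φ₁ = arccos(0.3886) ≈ 67.1°.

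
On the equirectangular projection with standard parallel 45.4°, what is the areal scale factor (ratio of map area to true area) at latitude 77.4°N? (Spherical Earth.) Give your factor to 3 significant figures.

In the equirectangular projection with standard parallel φ₀ = 45.4° (x = Rλ cos φ₀, y = Rφ), meridians are true-scale (h = 1) and the parallel scale is k = cos φ₀ / cos φ.
Areal scale = h·k = 1 × cos φ₀ / cos φ; at 77.4°, h = 1.000, k = 3.219, so h·k = 3.219.

3.22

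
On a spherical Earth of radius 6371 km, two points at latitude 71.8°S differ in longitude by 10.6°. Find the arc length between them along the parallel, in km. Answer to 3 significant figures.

Arc length along a parallel = R cos φ · Δλ (with Δλ in radians).
= 6371 × cos 71.8° × (10.6° × π/180) = 6371 × 0.3123 × 0.1850 ≈ 368 km.

368 km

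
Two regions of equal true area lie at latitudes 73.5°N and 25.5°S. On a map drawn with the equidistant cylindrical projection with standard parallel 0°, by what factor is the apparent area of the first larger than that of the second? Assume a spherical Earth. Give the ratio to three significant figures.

3.18

In the plate carrée (x = Rλ, y = Rφ), meridians are true-scale (h = 1) and parallels are stretched by k = sec φ.
Areal scale at 73.5°: h·k = 1.000 × 3.521 = 3.521.
Areal scale at 25.5°: h·k = 1.000 × 1.108 = 1.108.
Ratio = 3.521/1.108 ≈ 3.18.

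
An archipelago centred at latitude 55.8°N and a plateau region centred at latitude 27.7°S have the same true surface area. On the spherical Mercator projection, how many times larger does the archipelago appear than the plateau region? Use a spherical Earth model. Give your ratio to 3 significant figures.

Mercator areal scale is sec²φ.
At 55.8°: sec²(55.8°) = 1/0.5621² = 3.165.
At 27.7°: sec²(27.7°) = 1/0.8854² = 1.276.
Ratio = 3.165/1.276 = cos²(27.7°)/cos²(55.8°) ≈ 2.48.

2.48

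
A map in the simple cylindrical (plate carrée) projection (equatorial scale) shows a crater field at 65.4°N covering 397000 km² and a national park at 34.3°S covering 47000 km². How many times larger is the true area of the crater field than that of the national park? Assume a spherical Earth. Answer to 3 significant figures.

On the plate carrée, areal scale = h·k = 1 × sec φ, so true area = apparent × cos φ.
True area of crater field: 397000 × cos(65.4°) = 397000 × 0.4163 = 165300 km².
True area of national park: 47000 × cos(34.3°) = 47000 × 0.8261 = 38830 km².
Ratio = 165300 / 38830 ≈ 4.26.

4.26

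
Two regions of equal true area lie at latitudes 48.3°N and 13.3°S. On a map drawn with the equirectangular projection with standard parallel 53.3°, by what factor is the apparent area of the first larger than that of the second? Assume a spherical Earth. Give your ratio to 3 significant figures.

1.46

The equidistant cylindrical projection with φ₀ = 53.3° has h = 1 (meridians true) and k = cos φ₀ / cos φ along parallels.
Areal scale at 48.3°: h·k = 1.000 × 0.8984 = 0.8984.
Areal scale at 13.3°: h·k = 1.000 × 0.6141 = 0.6141.
Ratio = 0.8984/0.6141 ≈ 1.46.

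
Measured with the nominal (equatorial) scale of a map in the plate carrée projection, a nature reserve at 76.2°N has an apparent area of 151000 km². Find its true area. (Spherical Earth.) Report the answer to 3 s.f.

For the equirectangular projection with φ₀ = 0 (plate carrée), h = 1 along meridians and k = sec φ along parallels.
Areal scale = h·k = 1 × sec φ; at 76.2°, h = 1.000, k = 4.192, so h·k = 4.192.
True area = apparent / (areal scale) = 151000 / 4.192 ≈ 36000 km².

36000 km²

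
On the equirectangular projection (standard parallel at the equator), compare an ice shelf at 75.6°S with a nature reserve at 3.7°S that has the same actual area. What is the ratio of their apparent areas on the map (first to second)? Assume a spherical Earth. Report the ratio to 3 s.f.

Plate carrée maps x = Rλ, y = Rφ. The meridian scale is h = 1 and the parallel scale is k = 1/cos φ = sec φ.
Areal scale at 75.6°: h·k = 1.000 × 4.021 = 4.021.
Areal scale at 3.7°: h·k = 1.000 × 1.002 = 1.002.
Ratio = 4.021/1.002 ≈ 4.01.

4.01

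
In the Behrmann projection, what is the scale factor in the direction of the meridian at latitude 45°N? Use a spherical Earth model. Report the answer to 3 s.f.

The Behrmann projection is cylindrical equal-area with φ₀ = 30°. A cylindrical equal-area projection with standard parallel φ₀ has meridian scale h = cos φ / cos φ₀ and parallel scale k = cos φ₀ / cos φ (so areas are preserved, h·k = 1).
h = cos 45° / cos 30° = 0.7071/0.8660 = 0.8165.

0.816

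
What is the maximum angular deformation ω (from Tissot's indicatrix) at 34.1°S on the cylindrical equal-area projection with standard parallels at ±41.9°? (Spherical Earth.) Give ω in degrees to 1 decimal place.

A cylindrical equal-area projection with standard parallel φ₀ has meridian scale h = cos φ / cos φ₀ and parallel scale k = cos φ₀ / cos φ (so areas are preserved, h·k = 1).
At 34.1°: h = 1.113, k = 0.8989; principal scales a = 1.113, b = 0.8989.
sin(ω/2) = (a − b)/(a + b) = 0.2137/2.011 = 0.1062, so ω = 2 arcsin(0.1062) ≈ 12.2°.

12.2°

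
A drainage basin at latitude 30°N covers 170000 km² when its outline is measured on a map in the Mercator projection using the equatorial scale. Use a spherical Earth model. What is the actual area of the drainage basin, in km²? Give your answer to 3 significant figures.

The Mercator projection is conformal; its linear scale factor is the same in every direction and equals sec φ = 1/cos φ.
Areal scale = k² = sec²φ = 1/cos²(30°) = 1/0.8660² = 1.333.
True area = apparent / (areal scale) = 170000 / 1.333 ≈ 128000 km².

128000 km²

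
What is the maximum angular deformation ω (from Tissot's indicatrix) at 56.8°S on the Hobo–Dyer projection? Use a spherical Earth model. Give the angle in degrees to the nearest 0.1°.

41.5°

Hobo–Dyer is a cylindrical equal-area projection with standard parallels at ±37.5°. A cylindrical equal-area projection with standard parallel φ₀ has meridian scale h = cos φ / cos φ₀ and parallel scale k = cos φ₀ / cos φ (so areas are preserved, h·k = 1).
At 56.8°: h = 0.6902, k = 1.449; principal scales a = 1.449, b = 0.6902.
sin(ω/2) = (a − b)/(a + b) = 0.7587/2.139 = 0.3547, so ω = 2 arcsin(0.3547) ≈ 41.5°.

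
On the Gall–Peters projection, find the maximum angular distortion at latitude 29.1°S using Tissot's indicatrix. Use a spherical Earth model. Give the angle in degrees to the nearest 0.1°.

24.1°

The Gall–Peters projection is cylindrical equal-area with φ₀ = 45°. A cylindrical equal-area projection with standard parallel φ₀ has meridian scale h = cos φ / cos φ₀ and parallel scale k = cos φ₀ / cos φ (so areas are preserved, h·k = 1).
At 29.1°: h = 1.236, k = 0.8093; principal scales a = 1.236, b = 0.8093.
sin(ω/2) = (a − b)/(a + b) = 0.4264/2.045 = 0.2085, so ω = 2 arcsin(0.2085) ≈ 24.1°.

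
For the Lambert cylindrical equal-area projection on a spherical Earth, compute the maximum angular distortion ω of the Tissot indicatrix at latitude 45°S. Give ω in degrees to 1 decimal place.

The Lambert cylindrical equal-area projection is the cylindrical equal-area projection with its standard parallel at the equator (φ₀ = 0). Cylindrical equal-area (φ₀ = 0°): h = cos φ / cos 0° along meridians, k = cos 0° / cos φ along parallels; h·k = 1.
At 45°: h = 0.7071, k = 1.414; principal scales a = 1.414, b = 0.7071.
sin(ω/2) = (a − b)/(a + b) = 0.7071/2.121 = 0.3333, so ω = 2 arcsin(0.3333) ≈ 38.9°.

38.9°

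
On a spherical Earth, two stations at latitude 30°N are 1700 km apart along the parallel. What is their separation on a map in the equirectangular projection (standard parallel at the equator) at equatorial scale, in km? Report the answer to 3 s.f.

1960 km

Plate carrée maps x = Rλ, y = Rφ. The meridian scale is h = 1 and the parallel scale is k = 1/cos φ = sec φ.
Along the parallel, k = sec 30° = 1/0.8660 = 1.155.
Map distance = 1700 × 1.155 ≈ 1960 km.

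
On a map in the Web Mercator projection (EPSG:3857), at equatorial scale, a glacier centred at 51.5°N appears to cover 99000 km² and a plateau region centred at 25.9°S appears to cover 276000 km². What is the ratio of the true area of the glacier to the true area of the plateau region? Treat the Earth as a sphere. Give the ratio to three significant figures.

Mercator's areal exaggeration is sec²φ; hence true area = (apparent area) · cos²φ.
True area of glacier: 99000 × cos²(51.5°) = 99000 × 0.3875 = 38360 km².
True area of plateau region: 276000 × cos²(25.9°) = 276000 × 0.8092 = 223300 km².
Ratio = 38360 / 223300 ≈ 0.172.

0.172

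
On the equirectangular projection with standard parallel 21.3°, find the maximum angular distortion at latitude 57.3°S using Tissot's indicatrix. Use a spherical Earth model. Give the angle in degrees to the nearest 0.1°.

30.8°

With standard parallel φ₀ = 21.3°, the equirectangular projection gives x = Rλ cos φ₀, y = Rφ, so h = 1 and k = cos 21.3° / cos φ.
At 57.3°: h = 1.000, k = 1.725; principal scales a = 1.725, b = 1.000.
sin(ω/2) = (a − b)/(a + b) = 0.7246/2.725 = 0.2659, so ω = 2 arcsin(0.2659) ≈ 30.8°.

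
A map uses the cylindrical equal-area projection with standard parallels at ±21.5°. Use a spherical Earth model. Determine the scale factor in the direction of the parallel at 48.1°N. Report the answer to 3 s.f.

Cylindrical equal-area (φ₀ = 21.5°): h = cos φ / cos 21.5° along meridians, k = cos 21.5° / cos φ along parallels; h·k = 1.
k = cos 21.5° / cos 48.1° = 0.9304/0.6678 = 1.393.

1.39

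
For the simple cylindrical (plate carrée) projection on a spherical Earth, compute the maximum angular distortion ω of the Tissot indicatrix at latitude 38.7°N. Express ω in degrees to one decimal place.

14.2°

For the equirectangular projection with φ₀ = 0 (plate carrée), h = 1 along meridians and k = sec φ along parallels.
At 38.7°: h = 1.000, k = 1.281; principal scales a = 1.281, b = 1.000.
sin(ω/2) = (a − b)/(a + b) = 0.2813/2.281 = 0.1233, so ω = 2 arcsin(0.1233) ≈ 14.2°.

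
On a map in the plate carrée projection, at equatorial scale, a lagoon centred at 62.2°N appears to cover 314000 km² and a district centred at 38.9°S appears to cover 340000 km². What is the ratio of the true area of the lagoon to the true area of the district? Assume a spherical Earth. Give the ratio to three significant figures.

Plate carrée has h = 1 and k = sec φ, giving areal scale sec φ; true area = (apparent area) · cos φ.
True area of lagoon: 314000 × cos(62.2°) = 314000 × 0.4664 = 146400 km².
True area of district: 340000 × cos(38.9°) = 340000 × 0.7782 = 264600 km².
Ratio = 146400 / 264600 ≈ 0.553.

0.553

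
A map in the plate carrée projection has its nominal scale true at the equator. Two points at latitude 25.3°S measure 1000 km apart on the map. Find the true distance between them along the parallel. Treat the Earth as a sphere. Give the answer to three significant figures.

For the equirectangular projection with φ₀ = 0 (plate carrée), h = 1 along meridians and k = sec φ along parallels.
Along the parallel at 25.3°, map distances are exaggerated by k = sec 25.3° = 1.106.
True distance = 1000 / 1.106 = 1000 × cos 25.3° ≈ 904 km.

904 km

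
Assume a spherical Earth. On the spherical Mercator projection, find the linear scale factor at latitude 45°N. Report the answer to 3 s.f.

1.41

For Mercator, h = k = sec φ (a conformal cylindrical projection has a single point scale, 1/cos φ).
k = 1/cos 45° = 1/0.7071 = 1.414.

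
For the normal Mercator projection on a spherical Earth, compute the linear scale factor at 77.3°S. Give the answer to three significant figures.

The Mercator projection is conformal; its linear scale factor is the same in every direction and equals sec φ = 1/cos φ.
k = 1/cos 77.3° = 1/0.2198 = 4.549.

4.55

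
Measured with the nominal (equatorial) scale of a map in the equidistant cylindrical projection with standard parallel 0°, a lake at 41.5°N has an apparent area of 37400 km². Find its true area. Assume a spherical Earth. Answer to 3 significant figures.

In the plate carrée (x = Rλ, y = Rφ), meridians are true-scale (h = 1) and parallels are stretched by k = sec φ.
Areal scale = h·k = 1 × sec φ; at 41.5°, h = 1.000, k = 1.335, so h·k = 1.335.
True area = apparent / (areal scale) = 37400 / 1.335 ≈ 28000 km².

28000 km²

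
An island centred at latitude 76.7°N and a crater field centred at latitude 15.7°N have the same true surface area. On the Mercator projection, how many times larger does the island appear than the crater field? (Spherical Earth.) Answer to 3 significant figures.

Mercator areal scale is sec²φ.
At 76.7°: sec²(76.7°) = 1/0.2300² = 18.90.
At 15.7°: sec²(15.7°) = 1/0.9627² = 1.079.
Ratio = 18.90/1.079 = cos²(15.7°)/cos²(76.7°) ≈ 17.5.

17.5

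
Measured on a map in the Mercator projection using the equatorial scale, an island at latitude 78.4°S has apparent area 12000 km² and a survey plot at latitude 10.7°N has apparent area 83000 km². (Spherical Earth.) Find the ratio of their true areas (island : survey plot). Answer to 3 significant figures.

0.00605

On Mercator the areal scale is sec²φ, so true area = apparent × cos²φ.
True area of island: 12000 × cos²(78.4°) = 12000 × 0.04043 = 485.2 km².
True area of survey plot: 83000 × cos²(10.7°) = 83000 × 0.9655 = 80140 km².
Ratio = 485.2 / 80140 ≈ 0.00605.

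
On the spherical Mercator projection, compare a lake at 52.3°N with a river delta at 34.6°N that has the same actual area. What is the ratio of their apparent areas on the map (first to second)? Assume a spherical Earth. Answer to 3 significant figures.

1.81

Mercator areal scale is sec²φ.
At 52.3°: sec²(52.3°) = 1/0.6115² = 2.674.
At 34.6°: sec²(34.6°) = 1/0.8231² = 1.476.
Ratio = 2.674/1.476 = cos²(34.6°)/cos²(52.3°) ≈ 1.81.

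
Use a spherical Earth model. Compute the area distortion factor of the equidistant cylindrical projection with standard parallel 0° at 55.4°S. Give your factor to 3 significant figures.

1.76

In the plate carrée (x = Rλ, y = Rφ), meridians are true-scale (h = 1) and parallels are stretched by k = sec φ.
Areal scale = h·k = 1 × sec φ; at 55.4°, h = 1.000, k = 1.761, so h·k = 1.761.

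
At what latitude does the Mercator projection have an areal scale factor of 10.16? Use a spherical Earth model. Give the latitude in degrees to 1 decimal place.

Mercator areal scale is sec²φ.
sec²φ = 10.16  ⇒  cos²φ = 0.09843  ⇒  cos φ = 0.3137.
φ = arccos(0.3137) ≈ 71.7°.

71.7°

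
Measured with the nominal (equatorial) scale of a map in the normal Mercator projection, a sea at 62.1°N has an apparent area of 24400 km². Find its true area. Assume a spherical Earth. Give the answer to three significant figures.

5340 km²

For Mercator, h = k = sec φ (a conformal cylindrical projection has a single point scale, 1/cos φ).
Areal scale = k² = sec²φ = 1/cos²(62.1°) = 1/0.4679² = 4.567.
True area = apparent / (areal scale) = 24400 / 4.567 ≈ 5340 km².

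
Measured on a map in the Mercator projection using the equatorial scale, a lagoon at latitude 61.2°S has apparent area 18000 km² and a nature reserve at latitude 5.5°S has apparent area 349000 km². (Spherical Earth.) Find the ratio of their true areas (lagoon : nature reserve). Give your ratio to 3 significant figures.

Since Mercator area scale is 1/cos²φ, the true area equals the apparent area multiplied by cos²φ.
True area of lagoon: 18000 × cos²(61.2°) = 18000 × 0.2321 = 4178 km².
True area of nature reserve: 349000 × cos²(5.5°) = 349000 × 0.9908 = 345800 km².
Ratio = 4178 / 345800 ≈ 0.0121.

0.0121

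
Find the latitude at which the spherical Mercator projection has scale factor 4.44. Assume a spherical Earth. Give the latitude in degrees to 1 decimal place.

Mercator scale is k = sec φ = 1/cos φ.
1/cos φ = 4.44  ⇒  cos φ = 0.2252  ⇒  φ = arccos(0.2252) ≈ 77.0°.

77.0°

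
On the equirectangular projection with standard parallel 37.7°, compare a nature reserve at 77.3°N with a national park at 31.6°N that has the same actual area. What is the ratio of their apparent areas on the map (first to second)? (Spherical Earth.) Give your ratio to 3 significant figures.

With standard parallel φ₀ = 37.7°, the equirectangular projection gives x = Rλ cos φ₀, y = Rφ, so h = 1 and k = cos 37.7° / cos φ.
Areal scale at 77.3°: h·k = 1.000 × 3.599 = 3.599.
Areal scale at 31.6°: h·k = 1.000 × 0.9290 = 0.9290.
Ratio = 3.599/0.9290 ≈ 3.87.

3.87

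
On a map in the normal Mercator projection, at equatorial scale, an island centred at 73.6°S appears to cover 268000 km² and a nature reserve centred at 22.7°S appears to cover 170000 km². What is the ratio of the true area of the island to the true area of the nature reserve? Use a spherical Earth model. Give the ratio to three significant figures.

0.148

Since Mercator area scale is 1/cos²φ, the true area equals the apparent area multiplied by cos²φ.
True area of island: 268000 × cos²(73.6°) = 268000 × 0.07972 = 21360 km².
True area of nature reserve: 170000 × cos²(22.7°) = 170000 × 0.8511 = 144700 km².
Ratio = 21360 / 144700 ≈ 0.148.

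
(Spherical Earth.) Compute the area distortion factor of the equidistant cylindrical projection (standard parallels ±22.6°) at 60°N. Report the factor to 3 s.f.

1.85

With standard parallel φ₀ = 22.6°, the equirectangular projection gives x = Rλ cos φ₀, y = Rφ, so h = 1 and k = cos 22.6° / cos φ.
Areal scale = h·k = 1 × cos φ₀ / cos φ; at 60°, h = 1.000, k = 1.846, so h·k = 1.846.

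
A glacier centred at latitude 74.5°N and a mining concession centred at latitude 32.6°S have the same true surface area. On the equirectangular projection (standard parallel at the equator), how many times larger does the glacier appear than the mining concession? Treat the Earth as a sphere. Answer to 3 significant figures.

3.15

For the equirectangular projection with φ₀ = 0 (plate carrée), h = 1 along meridians and k = sec φ along parallels.
Areal scale at 74.5°: h·k = 1.000 × 3.742 = 3.742.
Areal scale at 32.6°: h·k = 1.000 × 1.187 = 1.187.
Ratio = 3.742/1.187 ≈ 3.15.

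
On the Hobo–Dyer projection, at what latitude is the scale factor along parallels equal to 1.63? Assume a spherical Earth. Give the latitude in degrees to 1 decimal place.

60.9°

Hobo–Dyer is a cylindrical equal-area projection with standard parallels at ±37.5°. A cylindrical equal-area projection with standard parallel φ₀ has meridian scale h = cos φ / cos φ₀ and parallel scale k = cos φ₀ / cos φ (so areas are preserved, h·k = 1).
k = cos φ₀ / cos φ = 1.63  ⇒  cos φ = cos 37.5° / 1.63 = 0.4867.
φ = arccos(0.4867) ≈ 60.9°.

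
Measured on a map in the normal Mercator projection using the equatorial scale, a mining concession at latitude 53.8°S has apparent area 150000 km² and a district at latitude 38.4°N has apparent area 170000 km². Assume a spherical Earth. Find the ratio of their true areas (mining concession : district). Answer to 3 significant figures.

0.501

On Mercator the areal scale is sec²φ, so true area = apparent × cos²φ.
True area of mining concession: 150000 × cos²(53.8°) = 150000 × 0.3488 = 52320 km².
True area of district: 170000 × cos²(38.4°) = 170000 × 0.6142 = 104400 km².
Ratio = 52320 / 104400 ≈ 0.501.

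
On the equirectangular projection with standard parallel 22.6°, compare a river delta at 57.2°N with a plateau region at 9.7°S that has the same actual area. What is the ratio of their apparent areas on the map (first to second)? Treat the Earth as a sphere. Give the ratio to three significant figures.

1.82

In the equirectangular projection with standard parallel φ₀ = 22.6° (x = Rλ cos φ₀, y = Rφ), meridians are true-scale (h = 1) and the parallel scale is k = cos φ₀ / cos φ.
Areal scale at 57.2°: h·k = 1.000 × 1.704 = 1.704.
Areal scale at 9.7°: h·k = 1.000 × 0.9366 = 0.9366.
Ratio = 1.704/0.9366 ≈ 1.82.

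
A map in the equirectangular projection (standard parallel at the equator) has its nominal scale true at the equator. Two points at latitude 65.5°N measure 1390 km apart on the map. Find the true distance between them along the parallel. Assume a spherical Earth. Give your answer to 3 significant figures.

Plate carrée maps x = Rλ, y = Rφ. The meridian scale is h = 1 and the parallel scale is k = 1/cos φ = sec φ.
Along the parallel at 65.5°, map distances are exaggerated by k = sec 65.5° = 2.411.
True distance = 1390 / 2.411 = 1390 × cos 65.5° ≈ 576 km.

576 km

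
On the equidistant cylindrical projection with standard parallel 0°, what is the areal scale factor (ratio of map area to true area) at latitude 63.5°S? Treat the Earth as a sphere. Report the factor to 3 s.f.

In the plate carrée (x = Rλ, y = Rφ), meridians are true-scale (h = 1) and parallels are stretched by k = sec φ.
Areal scale = h·k = 1 × sec φ; at 63.5°, h = 1.000, k = 2.241, so h·k = 2.241.

2.24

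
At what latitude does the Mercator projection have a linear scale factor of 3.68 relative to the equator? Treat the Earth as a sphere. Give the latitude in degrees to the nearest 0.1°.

Mercator scale is k = sec φ = 1/cos φ.
1/cos φ = 3.68  ⇒  cos φ = 0.2717  ⇒  φ = arccos(0.2717) ≈ 74.2°.

74.2°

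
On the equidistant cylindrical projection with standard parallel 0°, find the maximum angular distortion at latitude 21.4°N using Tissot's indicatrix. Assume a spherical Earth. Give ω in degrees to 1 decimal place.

4.1°

In the plate carrée (x = Rλ, y = Rφ), meridians are true-scale (h = 1) and parallels are stretched by k = sec φ.
At 21.4°: h = 1.000, k = 1.074; principal scales a = 1.074, b = 1.000.
sin(ω/2) = (a − b)/(a + b) = 0.07405/2.074 = 0.03570, so ω = 2 arcsin(0.03570) ≈ 4.1°.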